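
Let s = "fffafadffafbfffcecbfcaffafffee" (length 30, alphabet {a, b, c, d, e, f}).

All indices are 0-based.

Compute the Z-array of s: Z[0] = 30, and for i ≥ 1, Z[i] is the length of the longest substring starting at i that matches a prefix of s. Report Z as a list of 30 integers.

[30, 2, 1, 0, 1, 0, 0, 2, 1, 0, 1, 0, 3, 2, 1, 0, 0, 0, 0, 1, 0, 0, 2, 1, 0, 3, 2, 1, 0, 0]

Z[0]=30
i=1: fresh scan; Z[1]=2 scan→box=[1,3)
i=2: min(r-i=1, Z[1]=2)=1; Z[2]=1
i=3: fresh scan; Z[3]=0
i=4: fresh scan; Z[4]=1 scan→box=[4,5)
i=5: fresh scan; Z[5]=0
i=6: fresh scan; Z[6]=0
i=7: fresh scan; Z[7]=2 scan→box=[7,9)
i=8: min(r-i=1, Z[1]=2)=1; Z[8]=1
i=9: fresh scan; Z[9]=0
i=10: fresh scan; Z[10]=1 scan→box=[10,11)
i=11: fresh scan; Z[11]=0
i=12: fresh scan; Z[12]=3 scan→box=[12,15)
i=13: min(r-i=2, Z[1]=2)=2; Z[13]=2
i=14: min(r-i=1, Z[2]=1)=1; Z[14]=1
i=15: fresh scan; Z[15]=0
i=16: fresh scan; Z[16]=0
i=17: fresh scan; Z[17]=0
i=18: fresh scan; Z[18]=0
i=19: fresh scan; Z[19]=1 scan→box=[19,20)
i=20: fresh scan; Z[20]=0
i=21: fresh scan; Z[21]=0
i=22: fresh scan; Z[22]=2 scan→box=[22,24)
i=23: min(r-i=1, Z[1]=2)=1; Z[23]=1
i=24: fresh scan; Z[24]=0
i=25: fresh scan; Z[25]=3 scan→box=[25,28)
i=26: min(r-i=2, Z[1]=2)=2; Z[26]=2
i=27: min(r-i=1, Z[2]=1)=1; Z[27]=1
i=28: fresh scan; Z[28]=0
i=29: fresh scan; Z[29]=0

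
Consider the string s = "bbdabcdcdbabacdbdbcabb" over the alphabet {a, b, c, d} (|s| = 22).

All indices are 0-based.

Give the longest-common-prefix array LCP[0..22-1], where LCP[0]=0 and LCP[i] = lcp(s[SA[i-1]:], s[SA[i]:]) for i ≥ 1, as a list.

[0, 2, 2, 1, 0, 1, 2, 1, 2, 1, 2, 1, 2, 0, 1, 3, 2, 0, 1, 2, 2, 1]

rank | idx | suffix
   0 |  10 | abacdbdbcabb
   1 |  19 | abb
   2 |   3 | abcdcdbabacdbdbcabb
   3 |  12 | acdbdbcabb
   4 |  21 | b
   5 |   9 | babacdbdbcabb
   6 |  11 | bacdbdbcabb
   7 |  20 | bb
   8 |   0 | bbdabcdcdbabacdbdbcabb
   9 |  17 | bcabb
  10 |   4 | bcdcdbabacdbdbcabb
  11 |   1 | bdabcdcdbabacdbdbcabb
  12 |  15 | bdbcabb
  13 |  18 | cabb
  14 |   7 | cdbabacdbdbcabb
  15 |  13 | cdbdbcabb
  16 |   5 | cdcdbabacdbdbcabb
  17 |   2 | dabcdcdbabacdbdbcabb
  18 |   8 | dbabacdbdbcabb
  19 |  16 | dbcabb
  20 |  14 | dbdbcabb
  21 |   6 | dcdbabacdbdbcabb

SA = [10, 19, 3, 12, 21, 9, 11, 20, 0, 17, 4, 1, 15, 18, 7, 13, 5, 2, 8, 16, 14, 6]
rank  pair      lcp
   1  s[10:],s[19:]  2  'ab'
   2  s[19:],s[3:]  2  'ab'
   3  s[3:],s[12:]  1  'a'
   4  s[12:],s[21:]  0  ''
   5  s[21:],s[9:]  1  'b'
   6  s[9:],s[11:]  2  'ba'
   7  s[11:],s[20:]  1  'b'
   8  s[20:],s[0:]  2  'bb'
   9  s[0:],s[17:]  1  'b'
  10  s[17:],s[4:]  2  'bc'
  11  s[4:],s[1:]  1  'b'
  12  s[1:],s[15:]  2  'bd'
  13  s[15:],s[18:]  0  ''
  14  s[18:],s[7:]  1  'c'
  15  s[7:],s[13:]  3  'cdb'
  16  s[13:],s[5:]  2  'cd'
  17  s[5:],s[2:]  0  ''
  18  s[2:],s[8:]  1  'd'
  19  s[8:],s[16:]  2  'db'
  20  s[16:],s[14:]  2  'db'
  21  s[14:],s[6:]  1  'd'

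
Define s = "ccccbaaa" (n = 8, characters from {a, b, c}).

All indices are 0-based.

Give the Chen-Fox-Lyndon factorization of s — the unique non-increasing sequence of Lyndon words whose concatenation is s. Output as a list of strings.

emit factor 1: 'c' (i=0, period=1)
emit factor 2: 'c' (i=1, period=1)
emit factor 3: 'c' (i=2, period=1)
emit factor 4: 'c' (i=3, period=1)
emit factor 5: 'b' (i=4, period=1)
emit factor 6: 'a' (i=5, period=1)
emit factor 7: 'a' (i=6, period=1)
emit factor 8: 'a' (i=7, period=1)

["c", "c", "c", "c", "b", "a", "a", "a"]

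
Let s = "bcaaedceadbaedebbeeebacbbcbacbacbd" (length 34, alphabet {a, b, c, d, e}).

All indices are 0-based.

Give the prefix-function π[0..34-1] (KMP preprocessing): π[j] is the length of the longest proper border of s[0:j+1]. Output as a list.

[0, 0, 0, 0, 0, 0, 0, 0, 0, 0, 1, 0, 0, 0, 0, 1, 1, 0, 0, 0, 1, 0, 0, 1, 1, 2, 1, 0, 0, 1, 0, 0, 1, 0]

π[0] = 0
j=1 s[j]='c': π[1]=0 (border '')
j=2 s[j]='a': π[2]=0 (border '')
j=3 s[j]='a': π[3]=0 (border '')
j=4 s[j]='e': π[4]=0 (border '')
j=5 s[j]='d': π[5]=0 (border '')
j=6 s[j]='c': π[6]=0 (border '')
j=7 s[j]='e': π[7]=0 (border '')
j=8 s[j]='a': π[8]=0 (border '')
j=9 s[j]='d': π[9]=0 (border '')
j=10 s[j]='b': π[10]=1 (border 'b')
j=11 s[j]='a': k: 1→0; π[11]=0 (border '')
j=12 s[j]='e': π[12]=0 (border '')
j=13 s[j]='d': π[13]=0 (border '')
j=14 s[j]='e': π[14]=0 (border '')
j=15 s[j]='b': π[15]=1 (border 'b')
j=16 s[j]='b': k: 1→0; π[16]=1 (border 'b')
j=17 s[j]='e': k: 1→0; π[17]=0 (border '')
j=18 s[j]='e': π[18]=0 (border '')
j=19 s[j]='e': π[19]=0 (border '')
j=20 s[j]='b': π[20]=1 (border 'b')
j=21 s[j]='a': k: 1→0; π[21]=0 (border '')
j=22 s[j]='c': π[22]=0 (border '')
j=23 s[j]='b': π[23]=1 (border 'b')
j=24 s[j]='b': k: 1→0; π[24]=1 (border 'b')
j=25 s[j]='c': π[25]=2 (border 'bc')
j=26 s[j]='b': k: 2→0; π[26]=1 (border 'b')
j=27 s[j]='a': k: 1→0; π[27]=0 (border '')
j=28 s[j]='c': π[28]=0 (border '')
j=29 s[j]='b': π[29]=1 (border 'b')
j=30 s[j]='a': k: 1→0; π[30]=0 (border '')
j=31 s[j]='c': π[31]=0 (border '')
j=32 s[j]='b': π[32]=1 (border 'b')
j=33 s[j]='d': k: 1→0; π[33]=0 (border '')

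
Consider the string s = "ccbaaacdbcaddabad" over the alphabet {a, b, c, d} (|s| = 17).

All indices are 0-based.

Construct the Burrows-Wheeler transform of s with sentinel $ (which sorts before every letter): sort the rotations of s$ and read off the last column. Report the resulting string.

dbadabccadbc$aadca

rank  rotation            last
    0  $ccbaaacdbcaddabad  d
    1  aaacdbcaddabad$ccb  b
    2  aacdbcaddabad$ccba  a
    3  abad$ccbaaacdbcadd  d
    4  acdbcaddabad$ccbaa  a
    5  ad$ccbaaacdbcaddab  b
    6  addabad$ccbaaacdbc  c
    7  baaacdbcaddabad$cc  c
    8  bad$ccbaaacdbcadda  a
    9  bcaddabad$ccbaaacd  d
   10  caddabad$ccbaaacdb  b
   11  cbaaacdbcaddabad$c  c
   12  ccbaaacdbcaddabad$  $
   13  cdbcaddabad$ccbaaa  a
   14  d$ccbaaacdbcaddaba  a
   15  dabad$ccbaaacdbcad  d
   16  dbcaddabad$ccbaaac  c
   17  ddabad$ccbaaacdbca  a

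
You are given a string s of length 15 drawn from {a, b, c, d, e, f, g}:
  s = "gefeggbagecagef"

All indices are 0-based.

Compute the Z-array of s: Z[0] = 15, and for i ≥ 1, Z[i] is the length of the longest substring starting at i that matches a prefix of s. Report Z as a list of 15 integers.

[15, 0, 0, 0, 1, 1, 0, 0, 2, 0, 0, 0, 3, 0, 0]

Z[0]=15
i=1: i≥r, start 0; Z[1]=0
i=2: i≥r, start 0; Z[2]=0
i=3: i≥r, start 0; Z[3]=0
i=4: i≥r, start 0; Z[4]=1 scan→box=[4,5)
i=5: i≥r, start 0; Z[5]=1 scan→box=[5,6)
i=6: i≥r, start 0; Z[6]=0
i=7: i≥r, start 0; Z[7]=0
i=8: i≥r, start 0; Z[8]=2 scan→box=[8,10)
i=9: min(r-i=1, Z[1]=0)=0; Z[9]=0
i=10: i≥r, start 0; Z[10]=0
i=11: i≥r, start 0; Z[11]=0
i=12: i≥r, start 0; Z[12]=3 scan→box=[12,15)
i=13: min(r-i=2, Z[1]=0)=0; Z[13]=0
i=14: min(r-i=1, Z[2]=0)=0; Z[14]=0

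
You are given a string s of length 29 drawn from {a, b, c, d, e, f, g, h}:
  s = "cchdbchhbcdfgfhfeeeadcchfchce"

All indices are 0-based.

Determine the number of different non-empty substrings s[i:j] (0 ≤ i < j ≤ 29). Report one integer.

406

rank | idx | suffix
   0 |  19 | adcchfchce
   1 |   8 | bcdfgfhfeeeadcchfchce
   2 |   4 | bchhbcdfgfhfeeeadcchfchce
   3 |   0 | cchdbchhbcdfgfhfeeeadcchfchce
   4 |  21 | cchfchce
   5 |   9 | cdfgfhfeeeadcchfchce
   6 |  27 | ce
   7 |  25 | chce
   8 |   1 | chdbchhbcdfgfhfeeeadcchfchce
   9 |  22 | chfchce
  10 |   5 | chhbcdfgfhfeeeadcchfchce
  11 |   3 | dbchhbcdfgfhfeeeadcchfchce
  12 |  20 | dcchfchce
  13 |  10 | dfgfhfeeeadcchfchce
  14 |  28 | e
  15 |  18 | eadcchfchce
  16 |  17 | eeadcchfchce
  17 |  16 | eeeadcchfchce
  18 |  24 | fchce
  19 |  15 | feeeadcchfchce
  20 |  11 | fgfhfeeeadcchfchce
  21 |  13 | fhfeeeadcchfchce
  22 |  12 | gfhfeeeadcchfchce
  23 |   7 | hbcdfgfhfeeeadcchfchce
  24 |  26 | hce
  25 |   2 | hdbchhbcdfgfhfeeeadcchfchce
  26 |  23 | hfchce
  27 |  14 | hfeeeadcchfchce
  28 |   6 | hhbcdfgfhfeeeadcchfchce

SA = [19, 8, 4, 0, 21, 9, 27, 25, 1, 22, 5, 3, 20, 10, 28, 18, 17, 16, 24, 15, 11, 13, 12, 7, 26, 2, 23, 14, 6]
i: (SA[i-1],SA[i]) lcp shared
  1: (19,8) 0 ''
  2: (8,4) 2 'bc'
  3: (4,0) 0 ''
  4: (0,21) 3 'cch'
  5: (21,9) 1 'c'
  6: (9,27) 1 'c'
  7: (27,25) 1 'c'
  8: (25,1) 2 'ch'
  9: (1,22) 2 'ch'
  10: (22,5) 2 'ch'
  11: (5,3) 0 ''
  12: (3,20) 1 'd'
  13: (20,10) 1 'd'
  14: (10,28) 0 ''
  15: (28,18) 1 'e'
  16: (18,17) 1 'e'
  17: (17,16) 2 'ee'
  18: (16,24) 0 ''
  19: (24,15) 1 'f'
  20: (15,11) 1 'f'
  21: (11,13) 1 'f'
  22: (13,12) 0 ''
  23: (12,7) 0 ''
  24: (7,26) 1 'h'
  25: (26,2) 1 'h'
  26: (2,23) 1 'h'
  27: (23,14) 2 'hf'
  28: (14,6) 1 'h'

n(n+1)/2 = 29·30/2 = 435
Σ LCP = 0 + 0 + 2 + 0 + 3 + 1 + 1 + 1 + 2 + 2 + 2 + 0 + 1 + 1 + 0 + 1 + 1 + 2 + 0 + 1 + 1 + 1 + 0 + 0 + 1 + 1 + 1 + 2 + 1 = 29
distinct = 435 − 29 = 406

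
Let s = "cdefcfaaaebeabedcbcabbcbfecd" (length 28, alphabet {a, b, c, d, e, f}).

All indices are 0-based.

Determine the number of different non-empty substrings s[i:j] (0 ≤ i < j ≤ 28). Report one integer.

378

sorted suffixes:
  #0 SA[0]=6  'aaaebeabedcbcabbcbfecd'
  #1 SA[1]=7  'aaebeabedcbcabbcbfecd'
  #2 SA[2]=19  'abbcbfecd'
  #3 SA[3]=12  'abedcbcabbcbfecd'
  #4 SA[4]=8  'aebeabedcbcabbcbfecd'
  #5 SA[5]=20  'bbcbfecd'
  #6 SA[6]=17  'bcabbcbfecd'
  #7 SA[7]=21  'bcbfecd'
  #8 SA[8]=10  'beabedcbcabbcbfecd'
  #9 SA[9]=13  'bedcbcabbcbfecd'
  #10 SA[10]=23  'bfecd'
  #11 SA[11]=18  'cabbcbfecd'
  #12 SA[12]=16  'cbcabbcbfecd'
  #13 SA[13]=22  'cbfecd'
  #14 SA[14]=26  'cd'
  #15 SA[15]=0  'cdefcfaaaebeabedcbcabbcbfecd'
  #16 SA[16]=4  'cfaaaebeabedcbcabbcbfecd'
  #17 SA[17]=27  'd'
  #18 SA[18]=15  'dcbcabbcbfecd'
  #19 SA[19]=1  'defcfaaaebeabedcbcabbcbfecd'
  #20 SA[20]=11  'eabedcbcabbcbfecd'
  #21 SA[21]=9  'ebeabedcbcabbcbfecd'
  #22 SA[22]=25  'ecd'
  #23 SA[23]=14  'edcbcabbcbfecd'
  #24 SA[24]=2  'efcfaaaebeabedcbcabbcbfecd'
  #25 SA[25]=5  'faaaebeabedcbcabbcbfecd'
  #26 SA[26]=3  'fcfaaaebeabedcbcabbcbfecd'
  #27 SA[27]=24  'fecd'

SA = [6, 7, 19, 12, 8, 20, 17, 21, 10, 13, 23, 18, 16, 22, 26, 0, 4, 27, 15, 1, 11, 9, 25, 14, 2, 5, 3, 24]
[i] adj suffixes → lcp
  [1] 6/7 → 2 ('aa')
  [2] 7/19 → 1 ('a')
  [3] 19/12 → 2 ('ab')
  [4] 12/8 → 1 ('a')
  [5] 8/20 → 0 ('')
  [6] 20/17 → 1 ('b')
  [7] 17/21 → 2 ('bc')
  [8] 21/10 → 1 ('b')
  [9] 10/13 → 2 ('be')
  [10] 13/23 → 1 ('b')
  [11] 23/18 → 0 ('')
  [12] 18/16 → 1 ('c')
  [13] 16/22 → 2 ('cb')
  [14] 22/26 → 1 ('c')
  [15] 26/0 → 2 ('cd')
  [16] 0/4 → 1 ('c')
  [17] 4/27 → 0 ('')
  [18] 27/15 → 1 ('d')
  [19] 15/1 → 1 ('d')
  [20] 1/11 → 0 ('')
  [21] 11/9 → 1 ('e')
  [22] 9/25 → 1 ('e')
  [23] 25/14 → 1 ('e')
  [24] 14/2 → 1 ('e')
  [25] 2/5 → 0 ('')
  [26] 5/3 → 1 ('f')
  [27] 3/24 → 1 ('f')

n(n+1)/2 = 28·29/2 = 406
Σ LCP = 0 + 2 + 1 + 2 + 1 + 0 + 1 + 2 + 1 + 2 + 1 + 0 + 1 + 2 + 1 + 2 + 1 + 0 + 1 + 1 + 0 + 1 + 1 + 1 + 1 + 0 + 1 + 1 = 28
distinct = 406 − 28 = 378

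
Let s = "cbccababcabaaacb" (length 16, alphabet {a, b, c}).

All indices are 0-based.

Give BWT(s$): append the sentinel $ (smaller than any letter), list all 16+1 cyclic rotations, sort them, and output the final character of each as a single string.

rank  rotation           last
    0  $cbccababcabaaacb  b
    1  aaacb$cbccababcab  b
    2  aacb$cbccababcaba  a
    3  abaaacb$cbccababc  c
    4  ababcabaaacb$cbcc  c
    5  abcabaaacb$cbccab  b
    6  acb$cbccababcabaa  a
    7  b$cbccababcabaaac  c
    8  baaacb$cbccababca  a
    9  babcabaaacb$cbcca  a
   10  bcabaaacb$cbccaba  a
   11  bccababcabaaacb$c  c
   12  cabaaacb$cbccabab  b
   13  cababcabaaacb$cbc  c
   14  cb$cbccababcabaaa  a
   15  cbccababcabaaacb$  $
   16  ccababcabaaacb$cb  b

bbaccbacaaacbca$b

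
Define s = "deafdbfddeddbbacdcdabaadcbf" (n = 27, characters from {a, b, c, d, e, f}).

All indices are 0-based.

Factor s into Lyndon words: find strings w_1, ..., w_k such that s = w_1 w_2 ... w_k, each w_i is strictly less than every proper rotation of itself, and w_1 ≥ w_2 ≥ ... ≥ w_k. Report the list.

emit factor 1: 'de' (i=0, period=2)
emit factor 2: 'afdbfddeddbb' (i=2, period=12)
emit factor 3: 'acdcd' (i=14, period=5)
emit factor 4: 'ab' (i=19, period=2)
emit factor 5: 'aadcbf' (i=21, period=6)

["de", "afdbfddeddbb", "acdcd", "ab", "aadcbf"]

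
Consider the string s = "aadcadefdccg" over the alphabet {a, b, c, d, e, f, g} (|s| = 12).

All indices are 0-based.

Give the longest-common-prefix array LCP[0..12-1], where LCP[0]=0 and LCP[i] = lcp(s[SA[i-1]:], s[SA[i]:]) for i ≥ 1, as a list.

rank→(start, suffix):
  0 → (0, 'aadcadefdccg')
  1 → (1, 'adcadefdccg')
  2 → (4, 'adefdccg')
  3 → (3, 'cadefdccg')
  4 → (9, 'ccg')
  5 → (10, 'cg')
  6 → (2, 'dcadefdccg')
  7 → (8, 'dccg')
  8 → (5, 'defdccg')
  9 → (6, 'efdccg')
  10 → (7, 'fdccg')
  11 → (11, 'g')

SA = [0, 1, 4, 3, 9, 10, 2, 8, 5, 6, 7, 11]
rank  pair      lcp
   1  s[0:],s[1:]  1  'a'
   2  s[1:],s[4:]  2  'ad'
   3  s[4:],s[3:]  0  ''
   4  s[3:],s[9:]  1  'c'
   5  s[9:],s[10:]  1  'c'
   6  s[10:],s[2:]  0  ''
   7  s[2:],s[8:]  2  'dc'
   8  s[8:],s[5:]  1  'd'
   9  s[5:],s[6:]  0  ''
  10  s[6:],s[7:]  0  ''
  11  s[7:],s[11:]  0  ''

[0, 1, 2, 0, 1, 1, 0, 2, 1, 0, 0, 0]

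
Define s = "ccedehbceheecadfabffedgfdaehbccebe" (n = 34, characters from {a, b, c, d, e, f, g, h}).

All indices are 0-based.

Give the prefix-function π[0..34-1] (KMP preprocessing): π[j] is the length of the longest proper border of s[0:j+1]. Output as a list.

[0, 1, 0, 0, 0, 0, 0, 1, 0, 0, 0, 0, 1, 0, 0, 0, 0, 0, 0, 0, 0, 0, 0, 0, 0, 0, 0, 0, 0, 1, 2, 3, 0, 0]

π[0] = 0
j=1 s[j]='c': π[1]=1 (border 'c')
j=2 s[j]='e': k: 1→0; π[2]=0 (border '')
j=3 s[j]='d': π[3]=0 (border '')
j=4 s[j]='e': π[4]=0 (border '')
j=5 s[j]='h': π[5]=0 (border '')
j=6 s[j]='b': π[6]=0 (border '')
j=7 s[j]='c': π[7]=1 (border 'c')
j=8 s[j]='e': k: 1→0; π[8]=0 (border '')
j=9 s[j]='h': π[9]=0 (border '')
j=10 s[j]='e': π[10]=0 (border '')
j=11 s[j]='e': π[11]=0 (border '')
j=12 s[j]='c': π[12]=1 (border 'c')
j=13 s[j]='a': k: 1→0; π[13]=0 (border '')
j=14 s[j]='d': π[14]=0 (border '')
j=15 s[j]='f': π[15]=0 (border '')
j=16 s[j]='a': π[16]=0 (border '')
j=17 s[j]='b': π[17]=0 (border '')
j=18 s[j]='f': π[18]=0 (border '')
j=19 s[j]='f': π[19]=0 (border '')
j=20 s[j]='e': π[20]=0 (border '')
j=21 s[j]='d': π[21]=0 (border '')
j=22 s[j]='g': π[22]=0 (border '')
j=23 s[j]='f': π[23]=0 (border '')
j=24 s[j]='d': π[24]=0 (border '')
j=25 s[j]='a': π[25]=0 (border '')
j=26 s[j]='e': π[26]=0 (border '')
j=27 s[j]='h': π[27]=0 (border '')
j=28 s[j]='b': π[28]=0 (border '')
j=29 s[j]='c': π[29]=1 (border 'c')
j=30 s[j]='c': π[30]=2 (border 'cc')
j=31 s[j]='e': π[31]=3 (border 'cce')
j=32 s[j]='b': k: 3→0; π[32]=0 (border '')
j=33 s[j]='e': π[33]=0 (border '')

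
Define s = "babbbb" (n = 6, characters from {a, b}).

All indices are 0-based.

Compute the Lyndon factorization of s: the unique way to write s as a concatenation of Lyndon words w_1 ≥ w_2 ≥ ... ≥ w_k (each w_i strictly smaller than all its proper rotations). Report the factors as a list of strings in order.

emit factor 1: 'b' (i=0, period=1)
emit factor 2: 'abbbb' (i=1, period=5)

["b", "abbbb"]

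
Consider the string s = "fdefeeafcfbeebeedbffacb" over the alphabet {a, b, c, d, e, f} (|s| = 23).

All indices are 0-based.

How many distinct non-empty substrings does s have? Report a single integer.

rank | idx | suffix
   0 |  20 | acb
   1 |   6 | afcfbeebeedbffacb
   2 |  22 | b
   3 |  10 | beebeedbffacb
   4 |  13 | beedbffacb
   5 |  17 | bffacb
   6 |  21 | cb
   7 |   8 | cfbeebeedbffacb
   8 |  16 | dbffacb
   9 |   1 | defeeafcfbeebeedbffacb
  10 |   5 | eafcfbeebeedbffacb
  11 |  12 | ebeedbffacb
  12 |  15 | edbffacb
  13 |   4 | eeafcfbeebeedbffacb
  14 |  11 | eebeedbffacb
  15 |  14 | eedbffacb
  16 |   2 | efeeafcfbeebeedbffacb
  17 |  19 | facb
  18 |   9 | fbeebeedbffacb
  19 |   7 | fcfbeebeedbffacb
  20 |   0 | fdefeeafcfbeebeedbffacb
  21 |   3 | feeafcfbeebeedbffacb
  22 |  18 | ffacb

SA = [20, 6, 22, 10, 13, 17, 21, 8, 16, 1, 5, 12, 15, 4, 11, 14, 2, 19, 9, 7, 0, 3, 18]
i: (SA[i-1],SA[i]) lcp shared
  1: (20,6) 1 'a'
  2: (6,22) 0 ''
  3: (22,10) 1 'b'
  4: (10,13) 3 'bee'
  5: (13,17) 1 'b'
  6: (17,21) 0 ''
  7: (21,8) 1 'c'
  8: (8,16) 0 ''
  9: (16,1) 1 'd'
  10: (1,5) 0 ''
  11: (5,12) 1 'e'
  12: (12,15) 1 'e'
  13: (15,4) 1 'e'
  14: (4,11) 2 'ee'
  15: (11,14) 2 'ee'
  16: (14,2) 1 'e'
  17: (2,19) 0 ''
  18: (19,9) 1 'f'
  19: (9,7) 1 'f'
  20: (7,0) 1 'f'
  21: (0,3) 1 'f'
  22: (3,18) 1 'f'

n(n+1)/2 = 23·24/2 = 276
Σ LCP = 0 + 1 + 0 + 1 + 3 + 1 + 0 + 1 + 0 + 1 + 0 + 1 + 1 + 1 + 2 + 2 + 1 + 0 + 1 + 1 + 1 + 1 + 1 = 21
distinct = 276 − 21 = 255

255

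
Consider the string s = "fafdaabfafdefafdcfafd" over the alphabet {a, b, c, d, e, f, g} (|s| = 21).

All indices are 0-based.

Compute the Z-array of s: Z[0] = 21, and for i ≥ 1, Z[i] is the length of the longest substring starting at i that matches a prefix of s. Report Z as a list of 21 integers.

Z[0]=21
i=1: fresh scan; Z[1]=0
i=2: fresh scan; Z[2]=1 extend→box=[2,3)
i=3: fresh scan; Z[3]=0
i=4: fresh scan; Z[4]=0
i=5: fresh scan; Z[5]=0
i=6: fresh scan; Z[6]=0
i=7: fresh scan; Z[7]=4 extend→box=[7,11)
i=8: min(r-i=3, Z[1]=0)=0; Z[8]=0
i=9: min(r-i=2, Z[2]=1)=1; Z[9]=1
i=10: min(r-i=1, Z[3]=0)=0; Z[10]=0
i=11: fresh scan; Z[11]=0
i=12: fresh scan; Z[12]=4 extend→box=[12,16)
i=13: min(r-i=3, Z[1]=0)=0; Z[13]=0
i=14: min(r-i=2, Z[2]=1)=1; Z[14]=1
i=15: min(r-i=1, Z[3]=0)=0; Z[15]=0
i=16: fresh scan; Z[16]=0
i=17: fresh scan; Z[17]=4 extend→box=[17,21)
i=18: min(r-i=3, Z[1]=0)=0; Z[18]=0
i=19: min(r-i=2, Z[2]=1)=1; Z[19]=1
i=20: min(r-i=1, Z[3]=0)=0; Z[20]=0

[21, 0, 1, 0, 0, 0, 0, 4, 0, 1, 0, 0, 4, 0, 1, 0, 0, 4, 0, 1, 0]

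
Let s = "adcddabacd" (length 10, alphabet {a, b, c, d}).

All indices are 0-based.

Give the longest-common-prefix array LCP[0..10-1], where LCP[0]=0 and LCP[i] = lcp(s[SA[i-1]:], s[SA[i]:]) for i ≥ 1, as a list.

rank | idx | suffix
   0 |   5 | abacd
   1 |   7 | acd
   2 |   0 | adcddabacd
   3 |   6 | bacd
   4 |   8 | cd
   5 |   2 | cddabacd
   6 |   9 | d
   7 |   4 | dabacd
   8 |   1 | dcddabacd
   9 |   3 | ddabacd

SA = [5, 7, 0, 6, 8, 2, 9, 4, 1, 3]
[i] adj suffixes → lcp
  [1] 5/7 → 1 ('a')
  [2] 7/0 → 1 ('a')
  [3] 0/6 → 0 ('')
  [4] 6/8 → 0 ('')
  [5] 8/2 → 2 ('cd')
  [6] 2/9 → 0 ('')
  [7] 9/4 → 1 ('d')
  [8] 4/1 → 1 ('d')
  [9] 1/3 → 1 ('d')

[0, 1, 1, 0, 0, 2, 0, 1, 1, 1]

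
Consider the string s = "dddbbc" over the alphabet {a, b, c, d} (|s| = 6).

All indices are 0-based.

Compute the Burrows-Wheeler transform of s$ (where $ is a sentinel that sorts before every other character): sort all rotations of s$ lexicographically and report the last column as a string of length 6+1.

rank  rotation last
    0  $dddbbc  c
    1  bbc$ddd  d
    2  bc$dddb  b
    3  c$dddbb  b
    4  dbbc$dd  d
    5  ddbbc$d  d
    6  dddbbc$  $

cdbbdd$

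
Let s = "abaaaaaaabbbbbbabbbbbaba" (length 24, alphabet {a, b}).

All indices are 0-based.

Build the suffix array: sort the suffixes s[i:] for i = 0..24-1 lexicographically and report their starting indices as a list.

rank | idx | suffix
   0 |  23 | a
   1 |   2 | aaaaaaabbbbbbabbbbbaba
   2 |   3 | aaaaaabbbbbbabbbbbaba
   3 |   4 | aaaaabbbbbbabbbbbaba
   4 |   5 | aaaabbbbbbabbbbbaba
   5 |   6 | aaabbbbbbabbbbbaba
   6 |   7 | aabbbbbbabbbbbaba
   7 |  21 | aba
   8 |   0 | abaaaaaaabbbbbbabbbbbaba
   9 |  15 | abbbbbaba
  10 |   8 | abbbbbbabbbbbaba
  11 |  22 | ba
  12 |   1 | baaaaaaabbbbbbabbbbbaba
  13 |  20 | baba
  14 |  14 | babbbbbaba
  15 |  19 | bbaba
  16 |  13 | bbabbbbbaba
  17 |  18 | bbbaba
  18 |  12 | bbbabbbbbaba
  19 |  17 | bbbbaba
  20 |  11 | bbbbabbbbbaba
  21 |  16 | bbbbbaba
  22 |  10 | bbbbbabbbbbaba
  23 |   9 | bbbbbbabbbbbaba

[23, 2, 3, 4, 5, 6, 7, 21, 0, 15, 8, 22, 1, 20, 14, 19, 13, 18, 12, 17, 11, 16, 10, 9]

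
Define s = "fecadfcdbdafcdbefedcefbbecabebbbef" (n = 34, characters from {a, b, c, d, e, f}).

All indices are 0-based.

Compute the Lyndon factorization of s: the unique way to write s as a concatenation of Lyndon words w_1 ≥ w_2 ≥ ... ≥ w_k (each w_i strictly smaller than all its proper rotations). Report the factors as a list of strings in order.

emit factor 1: 'f' (i=0, period=1)
emit factor 2: 'e' (i=1, period=1)
emit factor 3: 'c' (i=2, period=1)
emit factor 4: 'adfcdbdafcdbefedcefbbec' (i=3, period=23)
emit factor 5: 'abebbbef' (i=26, period=8)

["f", "e", "c", "adfcdbdafcdbefedcefbbec", "abebbbef"]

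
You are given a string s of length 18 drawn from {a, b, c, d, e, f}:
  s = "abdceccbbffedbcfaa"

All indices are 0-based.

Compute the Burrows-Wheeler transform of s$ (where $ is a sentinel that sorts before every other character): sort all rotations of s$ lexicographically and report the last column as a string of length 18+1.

rank  rotation             last
    0  $abdceccbbffedbcfaa  a
    1  a$abdceccbbffedbcfa  a
    2  aa$abdceccbbffedbcf  f
    3  abdceccbbffedbcfaa$  $
    4  bbffedbcfaa$abdcecc  c
    5  bcfaa$abdceccbbffed  d
    6  bdceccbbffedbcfaa$a  a
    7  bffedbcfaa$abdceccb  b
    8  cbbffedbcfaa$abdcec  c
    9  ccbbffedbcfaa$abdce  e
   10  ceccbbffedbcfaa$abd  d
   11  cfaa$abdceccbbffedb  b
   12  dbcfaa$abdceccbbffe  e
   13  dceccbbffedbcfaa$ab  b
   14  eccbbffedbcfaa$abdc  c
   15  edbcfaa$abdceccbbff  f
   16  faa$abdceccbbffedbc  c
   17  fedbcfaa$abdceccbbf  f
   18  ffedbcfaa$abdceccbb  b

aaf$cdabcedbebcfcfb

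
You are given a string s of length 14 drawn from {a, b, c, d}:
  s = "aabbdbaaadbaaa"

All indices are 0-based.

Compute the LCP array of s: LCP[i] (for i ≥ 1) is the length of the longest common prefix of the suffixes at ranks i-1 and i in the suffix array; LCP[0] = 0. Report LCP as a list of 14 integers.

[0, 1, 2, 3, 2, 2, 1, 1, 0, 4, 1, 1, 0, 5]

sorted suffixes:
  #0 SA[0]=13  'a'
  #1 SA[1]=12  'aa'
  #2 SA[2]=11  'aaa'
  #3 SA[3]=6  'aaadbaaa'
  #4 SA[4]=0  'aabbdbaaadbaaa'
  #5 SA[5]=7  'aadbaaa'
  #6 SA[6]=1  'abbdbaaadbaaa'
  #7 SA[7]=8  'adbaaa'
  #8 SA[8]=10  'baaa'
  #9 SA[9]=5  'baaadbaaa'
  #10 SA[10]=2  'bbdbaaadbaaa'
  #11 SA[11]=3  'bdbaaadbaaa'
  #12 SA[12]=9  'dbaaa'
  #13 SA[13]=4  'dbaaadbaaa'

SA = [13, 12, 11, 6, 0, 7, 1, 8, 10, 5, 2, 3, 9, 4]
i: (SA[i-1],SA[i]) lcp shared
  1: (13,12) 1 'a'
  2: (12,11) 2 'aa'
  3: (11,6) 3 'aaa'
  4: (6,0) 2 'aa'
  5: (0,7) 2 'aa'
  6: (7,1) 1 'a'
  7: (1,8) 1 'a'
  8: (8,10) 0 ''
  9: (10,5) 4 'baaa'
  10: (5,2) 1 'b'
  11: (2,3) 1 'b'
  12: (3,9) 0 ''
  13: (9,4) 5 'dbaaa'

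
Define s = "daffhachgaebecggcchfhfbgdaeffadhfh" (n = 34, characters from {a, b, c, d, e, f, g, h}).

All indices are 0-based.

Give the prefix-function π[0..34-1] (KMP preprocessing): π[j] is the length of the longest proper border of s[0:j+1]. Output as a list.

π[0] = 0
j=1 s[j]='a': π[1]=0 (border '')
j=2 s[j]='f': π[2]=0 (border '')
j=3 s[j]='f': π[3]=0 (border '')
j=4 s[j]='h': π[4]=0 (border '')
j=5 s[j]='a': π[5]=0 (border '')
j=6 s[j]='c': π[6]=0 (border '')
j=7 s[j]='h': π[7]=0 (border '')
j=8 s[j]='g': π[8]=0 (border '')
j=9 s[j]='a': π[9]=0 (border '')
j=10 s[j]='e': π[10]=0 (border '')
j=11 s[j]='b': π[11]=0 (border '')
j=12 s[j]='e': π[12]=0 (border '')
j=13 s[j]='c': π[13]=0 (border '')
j=14 s[j]='g': π[14]=0 (border '')
j=15 s[j]='g': π[15]=0 (border '')
j=16 s[j]='c': π[16]=0 (border '')
j=17 s[j]='c': π[17]=0 (border '')
j=18 s[j]='h': π[18]=0 (border '')
j=19 s[j]='f': π[19]=0 (border '')
j=20 s[j]='h': π[20]=0 (border '')
j=21 s[j]='f': π[21]=0 (border '')
j=22 s[j]='b': π[22]=0 (border '')
j=23 s[j]='g': π[23]=0 (border '')
j=24 s[j]='d': π[24]=1 (border 'd')
j=25 s[j]='a': π[25]=2 (border 'da')
j=26 s[j]='e': k: 2→0; π[26]=0 (border '')
j=27 s[j]='f': π[27]=0 (border '')
j=28 s[j]='f': π[28]=0 (border '')
j=29 s[j]='a': π[29]=0 (border '')
j=30 s[j]='d': π[30]=1 (border 'd')
j=31 s[j]='h': k: 1→0; π[31]=0 (border '')
j=32 s[j]='f': π[32]=0 (border '')
j=33 s[j]='h': π[33]=0 (border '')

[0, 0, 0, 0, 0, 0, 0, 0, 0, 0, 0, 0, 0, 0, 0, 0, 0, 0, 0, 0, 0, 0, 0, 0, 1, 2, 0, 0, 0, 0, 1, 0, 0, 0]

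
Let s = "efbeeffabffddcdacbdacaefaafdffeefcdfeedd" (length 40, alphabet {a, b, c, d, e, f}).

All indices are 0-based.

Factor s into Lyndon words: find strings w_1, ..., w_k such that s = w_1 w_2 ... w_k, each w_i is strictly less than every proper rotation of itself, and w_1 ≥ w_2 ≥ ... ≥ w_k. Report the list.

["ef", "beeff", "abffddcdacbdacaef", "aafdffeefcdfeedd"]

emit factor 1: 'ef' (i=0, period=2)
emit factor 2: 'beeff' (i=2, period=5)
emit factor 3: 'abffddcdacbdacaef' (i=7, period=17)
emit factor 4: 'aafdffeefcdfeedd' (i=24, period=16)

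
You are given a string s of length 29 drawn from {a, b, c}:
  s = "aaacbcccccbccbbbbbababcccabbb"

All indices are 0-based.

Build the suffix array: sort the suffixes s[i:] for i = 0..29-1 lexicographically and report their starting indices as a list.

sorted suffixes:
  #0 SA[0]=0  'aaacbcccccbccbbbbbababcccabbb'
  #1 SA[1]=1  'aacbcccccbccbbbbbababcccabbb'
  #2 SA[2]=18  'ababcccabbb'
  #3 SA[3]=25  'abbb'
  #4 SA[4]=20  'abcccabbb'
  #5 SA[5]=2  'acbcccccbccbbbbbababcccabbb'
  #6 SA[6]=28  'b'
  #7 SA[7]=17  'bababcccabbb'
  #8 SA[8]=19  'babcccabbb'
  #9 SA[9]=27  'bb'
  #10 SA[10]=16  'bbababcccabbb'
  #11 SA[11]=26  'bbb'
  #12 SA[12]=15  'bbbababcccabbb'
  #13 SA[13]=14  'bbbbababcccabbb'
  #14 SA[14]=13  'bbbbbababcccabbb'
  #15 SA[15]=10  'bccbbbbbababcccabbb'
  #16 SA[16]=21  'bcccabbb'
  #17 SA[17]=4  'bcccccbccbbbbbababcccabbb'
  #18 SA[18]=24  'cabbb'
  #19 SA[19]=12  'cbbbbbababcccabbb'
  #20 SA[20]=9  'cbccbbbbbababcccabbb'
  #21 SA[21]=3  'cbcccccbccbbbbbababcccabbb'
  #22 SA[22]=23  'ccabbb'
  #23 SA[23]=11  'ccbbbbbababcccabbb'
  #24 SA[24]=8  'ccbccbbbbbababcccabbb'
  #25 SA[25]=22  'cccabbb'
  #26 SA[26]=7  'cccbccbbbbbababcccabbb'
  #27 SA[27]=6  'ccccbccbbbbbababcccabbb'
  #28 SA[28]=5  'cccccbccbbbbbababcccabbb'

[0, 1, 18, 25, 20, 2, 28, 17, 19, 27, 16, 26, 15, 14, 13, 10, 21, 4, 24, 12, 9, 3, 23, 11, 8, 22, 7, 6, 5]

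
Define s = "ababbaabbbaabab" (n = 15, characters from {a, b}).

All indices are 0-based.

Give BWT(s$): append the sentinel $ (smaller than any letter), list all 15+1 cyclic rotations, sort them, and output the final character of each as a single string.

rank  rotation          last
    0  $ababbaabbbaabab  b
    1  aabab$ababbaabbb  b
    2  aabbbaabab$ababb  b
    3  ab$ababbaabbbaab  b
    4  abab$ababbaabbba  a
    5  ababbaabbbaabab$  $
    6  abbaabbbaabab$ab  b
    7  abbbaabab$ababba  a
    8  b$ababbaabbbaaba  a
    9  baabab$ababbaabb  b
   10  baabbbaabab$abab  b
   11  bab$ababbaabbbaa  a
   12  babbaabbbaabab$a  a
   13  bbaabab$ababbaab  b
   14  bbaabbbaabab$aba  a
   15  bbbaabab$ababbaa  a

bbbba$baabbaabaa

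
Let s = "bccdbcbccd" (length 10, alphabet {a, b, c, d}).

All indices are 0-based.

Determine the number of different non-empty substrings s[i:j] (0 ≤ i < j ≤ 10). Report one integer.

41

rank | idx | suffix
   0 |   4 | bcbccd
   1 |   6 | bccd
   2 |   0 | bccdbcbccd
   3 |   5 | cbccd
   4 |   7 | ccd
   5 |   1 | ccdbcbccd
   6 |   8 | cd
   7 |   2 | cdbcbccd
   8 |   9 | d
   9 |   3 | dbcbccd

SA = [4, 6, 0, 5, 7, 1, 8, 2, 9, 3]
rank  pair      lcp
   1  s[4:],s[6:]  2  'bc'
   2  s[6:],s[0:]  4  'bccd'
   3  s[0:],s[5:]  0  ''
   4  s[5:],s[7:]  1  'c'
   5  s[7:],s[1:]  3  'ccd'
   6  s[1:],s[8:]  1  'c'
   7  s[8:],s[2:]  2  'cd'
   8  s[2:],s[9:]  0  ''
   9  s[9:],s[3:]  1  'd'

n(n+1)/2 = 10·11/2 = 55
Σ LCP = 0 + 2 + 4 + 0 + 1 + 3 + 1 + 2 + 0 + 1 = 14
distinct = 55 − 14 = 41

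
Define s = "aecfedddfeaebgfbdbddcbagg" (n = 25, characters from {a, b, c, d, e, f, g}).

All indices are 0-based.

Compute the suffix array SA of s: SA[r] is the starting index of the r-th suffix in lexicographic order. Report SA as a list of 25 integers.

[10, 0, 22, 21, 15, 17, 12, 20, 2, 16, 19, 18, 5, 6, 7, 9, 11, 1, 4, 14, 8, 3, 24, 13, 23]

rank→(start, suffix):
  0 → (10, 'aebgfbdbddcbagg')
  1 → (0, 'aecfedddfeaebgfbdbddcbagg')
  2 → (22, 'agg')
  3 → (21, 'bagg')
  4 → (15, 'bdbddcbagg')
  5 → (17, 'bddcbagg')
  6 → (12, 'bgfbdbddcbagg')
  7 → (20, 'cbagg')
  8 → (2, 'cfedddfeaebgfbdbddcbagg')
  9 → (16, 'dbddcbagg')
  10 → (19, 'dcbagg')
  11 → (18, 'ddcbagg')
  12 → (5, 'dddfeaebgfbdbddcbagg')
  13 → (6, 'ddfeaebgfbdbddcbagg')
  14 → (7, 'dfeaebgfbdbddcbagg')
  15 → (9, 'eaebgfbdbddcbagg')
  16 → (11, 'ebgfbdbddcbagg')
  17 → (1, 'ecfedddfeaebgfbdbddcbagg')
  18 → (4, 'edddfeaebgfbdbddcbagg')
  19 → (14, 'fbdbddcbagg')
  20 → (8, 'feaebgfbdbddcbagg')
  21 → (3, 'fedddfeaebgfbdbddcbagg')
  22 → (24, 'g')
  23 → (13, 'gfbdbddcbagg')
  24 → (23, 'gg')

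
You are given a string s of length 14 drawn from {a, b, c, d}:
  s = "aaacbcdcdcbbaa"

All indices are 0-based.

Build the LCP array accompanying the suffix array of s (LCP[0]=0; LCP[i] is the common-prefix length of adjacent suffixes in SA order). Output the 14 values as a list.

sorted suffixes:
  #0 SA[0]=13  'a'
  #1 SA[1]=12  'aa'
  #2 SA[2]=0  'aaacbcdcdcbbaa'
  #3 SA[3]=1  'aacbcdcdcbbaa'
  #4 SA[4]=2  'acbcdcdcbbaa'
  #5 SA[5]=11  'baa'
  #6 SA[6]=10  'bbaa'
  #7 SA[7]=4  'bcdcdcbbaa'
  #8 SA[8]=9  'cbbaa'
  #9 SA[9]=3  'cbcdcdcbbaa'
  #10 SA[10]=7  'cdcbbaa'
  #11 SA[11]=5  'cdcdcbbaa'
  #12 SA[12]=8  'dcbbaa'
  #13 SA[13]=6  'dcdcbbaa'

SA = [13, 12, 0, 1, 2, 11, 10, 4, 9, 3, 7, 5, 8, 6]
[i] adj suffixes → lcp
  [1] 13/12 → 1 ('a')
  [2] 12/0 → 2 ('aa')
  [3] 0/1 → 2 ('aa')
  [4] 1/2 → 1 ('a')
  [5] 2/11 → 0 ('')
  [6] 11/10 → 1 ('b')
  [7] 10/4 → 1 ('b')
  [8] 4/9 → 0 ('')
  [9] 9/3 → 2 ('cb')
  [10] 3/7 → 1 ('c')
  [11] 7/5 → 3 ('cdc')
  [12] 5/8 → 0 ('')
  [13] 8/6 → 2 ('dc')

[0, 1, 2, 2, 1, 0, 1, 1, 0, 2, 1, 3, 0, 2]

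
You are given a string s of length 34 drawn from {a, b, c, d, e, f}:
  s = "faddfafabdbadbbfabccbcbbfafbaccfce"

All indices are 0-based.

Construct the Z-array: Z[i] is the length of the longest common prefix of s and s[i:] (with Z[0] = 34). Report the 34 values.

Z[0]=34
i=1: i≥r, start 0; Z[1]=0
i=2: i≥r, start 0; Z[2]=0
i=3: i≥r, start 0; Z[3]=0
i=4: i≥r, start 0; Z[4]=2 extend→box=[4,6)
i=5: min(r-i=1, Z[1]=0)=0; Z[5]=0
i=6: i≥r, start 0; Z[6]=2 extend→box=[6,8)
i=7: min(r-i=1, Z[1]=0)=0; Z[7]=0
i=8: i≥r, start 0; Z[8]=0
i=9: i≥r, start 0; Z[9]=0
i=10: i≥r, start 0; Z[10]=0
i=11: i≥r, start 0; Z[11]=0
i=12: i≥r, start 0; Z[12]=0
i=13: i≥r, start 0; Z[13]=0
i=14: i≥r, start 0; Z[14]=0
i=15: i≥r, start 0; Z[15]=2 extend→box=[15,17)
i=16: min(r-i=1, Z[1]=0)=0; Z[16]=0
i=17: i≥r, start 0; Z[17]=0
i=18: i≥r, start 0; Z[18]=0
i=19: i≥r, start 0; Z[19]=0
i=20: i≥r, start 0; Z[20]=0
i=21: i≥r, start 0; Z[21]=0
i=22: i≥r, start 0; Z[22]=0
i=23: i≥r, start 0; Z[23]=0
i=24: i≥r, start 0; Z[24]=2 extend→box=[24,26)
i=25: min(r-i=1, Z[1]=0)=0; Z[25]=0
i=26: i≥r, start 0; Z[26]=1 extend→box=[26,27)
i=27: i≥r, start 0; Z[27]=0
i=28: i≥r, start 0; Z[28]=0
i=29: i≥r, start 0; Z[29]=0
i=30: i≥r, start 0; Z[30]=0
i=31: i≥r, start 0; Z[31]=1 extend→box=[31,32)
i=32: i≥r, start 0; Z[32]=0
i=33: i≥r, start 0; Z[33]=0

[34, 0, 0, 0, 2, 0, 2, 0, 0, 0, 0, 0, 0, 0, 0, 2, 0, 0, 0, 0, 0, 0, 0, 0, 2, 0, 1, 0, 0, 0, 0, 1, 0, 0]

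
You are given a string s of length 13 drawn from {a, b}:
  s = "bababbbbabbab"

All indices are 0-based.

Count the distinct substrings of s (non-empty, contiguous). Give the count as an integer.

63

rank | idx | suffix
   0 |  11 | ab
   1 |   1 | ababbbbabbab
   2 |   8 | abbab
   3 |   3 | abbbbabbab
   4 |  12 | b
   5 |  10 | bab
   6 |   0 | bababbbbabbab
   7 |   7 | babbab
   8 |   2 | babbbbabbab
   9 |   9 | bbab
  10 |   6 | bbabbab
  11 |   5 | bbbabbab
  12 |   4 | bbbbabbab

SA = [11, 1, 8, 3, 12, 10, 0, 7, 2, 9, 6, 5, 4]
rank  pair      lcp
   1  s[11:],s[1:]  2  'ab'
   2  s[1:],s[8:]  2  'ab'
   3  s[8:],s[3:]  3  'abb'
   4  s[3:],s[12:]  0  ''
   5  s[12:],s[10:]  1  'b'
   6  s[10:],s[0:]  3  'bab'
   7  s[0:],s[7:]  3  'bab'
   8  s[7:],s[2:]  4  'babb'
   9  s[2:],s[9:]  1  'b'
  10  s[9:],s[6:]  4  'bbab'
  11  s[6:],s[5:]  2  'bb'
  12  s[5:],s[4:]  3  'bbb'

n(n+1)/2 = 13·14/2 = 91
Σ LCP = 0 + 2 + 2 + 3 + 0 + 1 + 3 + 3 + 4 + 1 + 4 + 2 + 3 = 28
distinct = 91 − 28 = 63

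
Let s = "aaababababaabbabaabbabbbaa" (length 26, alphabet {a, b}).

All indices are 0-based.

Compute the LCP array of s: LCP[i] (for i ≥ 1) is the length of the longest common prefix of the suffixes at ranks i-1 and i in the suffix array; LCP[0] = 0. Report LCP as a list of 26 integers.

rank→(start, suffix):
  0 → (25, 'a')
  1 → (24, 'aa')
  2 → (0, 'aaababababaabbabaabbabbbaa')
  3 → (1, 'aababababaabbabaabbabbbaa')
  4 → (10, 'aabbabaabbabbbaa')
  5 → (16, 'aabbabbbaa')
  6 → (8, 'abaabbabaabbabbbaa')
  7 → (14, 'abaabbabbbaa')
  8 → (6, 'ababaabbabaabbabbbaa')
  9 → (4, 'abababaabbabaabbabbbaa')
  10 → (2, 'ababababaabbabaabbabbbaa')
  11 → (11, 'abbabaabbabbbaa')
  12 → (17, 'abbabbbaa')
  13 → (20, 'abbbaa')
  14 → (23, 'baa')
  15 → (9, 'baabbabaabbabbbaa')
  16 → (15, 'baabbabbbaa')
  17 → (7, 'babaabbabaabbabbbaa')
  18 → (13, 'babaabbabbbaa')
  19 → (5, 'bababaabbabaabbabbbaa')
  20 → (3, 'babababaabbabaabbabbbaa')
  21 → (19, 'babbbaa')
  22 → (22, 'bbaa')
  23 → (12, 'bbabaabbabbbaa')
  24 → (18, 'bbabbbaa')
  25 → (21, 'bbbaa')

SA = [25, 24, 0, 1, 10, 16, 8, 14, 6, 4, 2, 11, 17, 20, 23, 9, 15, 7, 13, 5, 3, 19, 22, 12, 18, 21]
rank  pair      lcp
   1  s[25:],s[24:]  1  'a'
   2  s[24:],s[0:]  2  'aa'
   3  s[0:],s[1:]  2  'aa'
   4  s[1:],s[10:]  3  'aab'
   5  s[10:],s[16:]  6  'aabbab'
   6  s[16:],s[8:]  1  'a'
   7  s[8:],s[14:]  8  'abaabbab'
   8  s[14:],s[6:]  3  'aba'
   9  s[6:],s[4:]  5  'ababa'
  10  s[4:],s[2:]  7  'abababa'
  11  s[2:],s[11:]  2  'ab'
  12  s[11:],s[17:]  5  'abbab'
  13  s[17:],s[20:]  3  'abb'
  14  s[20:],s[23:]  0  ''
  15  s[23:],s[9:]  3  'baa'
  16  s[9:],s[15:]  7  'baabbab'
  17  s[15:],s[7:]  2  'ba'
  18  s[7:],s[13:]  9  'babaabbab'
  19  s[13:],s[5:]  4  'baba'
  20  s[5:],s[3:]  6  'bababa'
  21  s[3:],s[19:]  3  'bab'
  22  s[19:],s[22:]  1  'b'
  23  s[22:],s[12:]  3  'bba'
  24  s[12:],s[18:]  4  'bbab'
  25  s[18:],s[21:]  2  'bb'

[0, 1, 2, 2, 3, 6, 1, 8, 3, 5, 7, 2, 5, 3, 0, 3, 7, 2, 9, 4, 6, 3, 1, 3, 4, 2]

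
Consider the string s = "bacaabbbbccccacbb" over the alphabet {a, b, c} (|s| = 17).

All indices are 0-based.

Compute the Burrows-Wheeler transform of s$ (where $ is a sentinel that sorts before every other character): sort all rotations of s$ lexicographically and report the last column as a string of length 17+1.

bcabcb$cabbbacaccb

rank  rotation            last
    0  $bacaabbbbccccacbb  b
    1  aabbbbccccacbb$bac  c
    2  abbbbccccacbb$baca  a
    3  acaabbbbccccacbb$b  b
    4  acbb$bacaabbbbcccc  c
    5  b$bacaabbbbccccacb  b
    6  bacaabbbbccccacbb$  $
    7  bb$bacaabbbbccccac  c
    8  bbbbccccacbb$bacaa  a
    9  bbbccccacbb$bacaab  b
   10  bbccccacbb$bacaabb  b
   11  bccccacbb$bacaabbb  b
   12  caabbbbccccacbb$ba  a
   13  cacbb$bacaabbbbccc  c
   14  cbb$bacaabbbbcccca  a
   15  ccacbb$bacaabbbbcc  c
   16  cccacbb$bacaabbbbc  c
   17  ccccacbb$bacaabbbb  b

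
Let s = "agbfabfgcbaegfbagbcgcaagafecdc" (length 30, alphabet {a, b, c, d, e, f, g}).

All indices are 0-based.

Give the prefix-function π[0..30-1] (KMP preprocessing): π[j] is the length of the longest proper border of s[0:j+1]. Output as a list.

[0, 0, 0, 0, 1, 0, 0, 0, 0, 0, 1, 0, 0, 0, 0, 1, 2, 3, 0, 0, 0, 1, 1, 2, 1, 0, 0, 0, 0, 0]

π[0] = 0
j=1 s[j]='g': π[1]=0 (border '')
j=2 s[j]='b': π[2]=0 (border '')
j=3 s[j]='f': π[3]=0 (border '')
j=4 s[j]='a': π[4]=1 (border 'a')
j=5 s[j]='b': k: 1→0; π[5]=0 (border '')
j=6 s[j]='f': π[6]=0 (border '')
j=7 s[j]='g': π[7]=0 (border '')
j=8 s[j]='c': π[8]=0 (border '')
j=9 s[j]='b': π[9]=0 (border '')
j=10 s[j]='a': π[10]=1 (border 'a')
j=11 s[j]='e': k: 1→0; π[11]=0 (border '')
j=12 s[j]='g': π[12]=0 (border '')
j=13 s[j]='f': π[13]=0 (border '')
j=14 s[j]='b': π[14]=0 (border '')
j=15 s[j]='a': π[15]=1 (border 'a')
j=16 s[j]='g': π[16]=2 (border 'ag')
j=17 s[j]='b': π[17]=3 (border 'agb')
j=18 s[j]='c': k: 3→0; π[18]=0 (border '')
j=19 s[j]='g': π[19]=0 (border '')
j=20 s[j]='c': π[20]=0 (border '')
j=21 s[j]='a': π[21]=1 (border 'a')
j=22 s[j]='a': k: 1→0; π[22]=1 (border 'a')
j=23 s[j]='g': π[23]=2 (border 'ag')
j=24 s[j]='a': k: 2→0; π[24]=1 (border 'a')
j=25 s[j]='f': k: 1→0; π[25]=0 (border '')
j=26 s[j]='e': π[26]=0 (border '')
j=27 s[j]='c': π[27]=0 (border '')
j=28 s[j]='d': π[28]=0 (border '')
j=29 s[j]='c': π[29]=0 (border '')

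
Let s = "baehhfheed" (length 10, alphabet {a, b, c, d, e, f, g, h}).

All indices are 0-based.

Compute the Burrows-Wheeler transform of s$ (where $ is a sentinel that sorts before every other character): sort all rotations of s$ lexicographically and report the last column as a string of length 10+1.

db$eehahfhe

rank  rotation     last
    0  $baehhfheed  d
    1  aehhfheed$b  b
    2  baehhfheed$  $
    3  d$baehhfhee  e
    4  ed$baehhfhe  e
    5  eed$baehhfh  h
    6  ehhfheed$ba  a
    7  fheed$baehh  h
    8  heed$baehhf  f
    9  hfheed$baeh  h
   10  hhfheed$bae  e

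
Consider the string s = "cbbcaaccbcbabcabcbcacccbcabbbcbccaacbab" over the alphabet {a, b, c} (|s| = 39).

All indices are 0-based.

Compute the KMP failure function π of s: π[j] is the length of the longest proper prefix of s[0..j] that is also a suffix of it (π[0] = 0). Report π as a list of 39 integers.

π[0] = 0
j=1 s[j]='b': π[1]=0 (border '')
j=2 s[j]='b': π[2]=0 (border '')
j=3 s[j]='c': π[3]=1 (border 'c')
j=4 s[j]='a': k: 1→0; π[4]=0 (border '')
j=5 s[j]='a': π[5]=0 (border '')
j=6 s[j]='c': π[6]=1 (border 'c')
j=7 s[j]='c': k: 1→0; π[7]=1 (border 'c')
j=8 s[j]='b': π[8]=2 (border 'cb')
j=9 s[j]='c': k: 2→0; π[9]=1 (border 'c')
j=10 s[j]='b': π[10]=2 (border 'cb')
j=11 s[j]='a': k: 2→0; π[11]=0 (border '')
j=12 s[j]='b': π[12]=0 (border '')
j=13 s[j]='c': π[13]=1 (border 'c')
j=14 s[j]='a': k: 1→0; π[14]=0 (border '')
j=15 s[j]='b': π[15]=0 (border '')
j=16 s[j]='c': π[16]=1 (border 'c')
j=17 s[j]='b': π[17]=2 (border 'cb')
j=18 s[j]='c': k: 2→0; π[18]=1 (border 'c')
j=19 s[j]='a': k: 1→0; π[19]=0 (border '')
j=20 s[j]='c': π[20]=1 (border 'c')
j=21 s[j]='c': k: 1→0; π[21]=1 (border 'c')
j=22 s[j]='c': k: 1→0; π[22]=1 (border 'c')
j=23 s[j]='b': π[23]=2 (border 'cb')
j=24 s[j]='c': k: 2→0; π[24]=1 (border 'c')
j=25 s[j]='a': k: 1→0; π[25]=0 (border '')
j=26 s[j]='b': π[26]=0 (border '')
j=27 s[j]='b': π[27]=0 (border '')
j=28 s[j]='b': π[28]=0 (border '')
j=29 s[j]='c': π[29]=1 (border 'c')
j=30 s[j]='b': π[30]=2 (border 'cb')
j=31 s[j]='c': k: 2→0; π[31]=1 (border 'c')
j=32 s[j]='c': k: 1→0; π[32]=1 (border 'c')
j=33 s[j]='a': k: 1→0; π[33]=0 (border '')
j=34 s[j]='a': π[34]=0 (border '')
j=35 s[j]='c': π[35]=1 (border 'c')
j=36 s[j]='b': π[36]=2 (border 'cb')
j=37 s[j]='a': k: 2→0; π[37]=0 (border '')
j=38 s[j]='b': π[38]=0 (border '')

[0, 0, 0, 1, 0, 0, 1, 1, 2, 1, 2, 0, 0, 1, 0, 0, 1, 2, 1, 0, 1, 1, 1, 2, 1, 0, 0, 0, 0, 1, 2, 1, 1, 0, 0, 1, 2, 0, 0]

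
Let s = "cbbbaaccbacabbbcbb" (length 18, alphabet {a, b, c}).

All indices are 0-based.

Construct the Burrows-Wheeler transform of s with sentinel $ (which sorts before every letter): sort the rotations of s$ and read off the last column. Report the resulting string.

rank  rotation             last
    0  $cbbbaaccbacabbbcbb  b
    1  aaccbacabbbcbb$cbbb  b
    2  abbbcbb$cbbbaaccbac  c
    3  acabbbcbb$cbbbaaccb  b
    4  accbacabbbcbb$cbbba  a
    5  b$cbbbaaccbacabbbcb  b
    6  baaccbacabbbcbb$cbb  b
    7  bacabbbcbb$cbbbaacc  c
    8  bb$cbbbaaccbacabbbc  c
    9  bbaaccbacabbbcbb$cb  b
   10  bbbaaccbacabbbcbb$c  c
   11  bbbcbb$cbbbaaccbaca  a
   12  bbcbb$cbbbaaccbacab  b
   13  bcbb$cbbbaaccbacabb  b
   14  cabbbcbb$cbbbaaccba  a
   15  cbacabbbcbb$cbbbaac  c
   16  cbb$cbbbaaccbacabbb  b
   17  cbbbaaccbacabbbcbb$  $
   18  ccbacabbbcbb$cbbbaa  a

bbcbabbccbcabbacb$a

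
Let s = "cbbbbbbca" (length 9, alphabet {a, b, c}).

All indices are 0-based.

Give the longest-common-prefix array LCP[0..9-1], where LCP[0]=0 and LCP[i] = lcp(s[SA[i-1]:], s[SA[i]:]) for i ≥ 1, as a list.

rank→(start, suffix):
  0 → (8, 'a')
  1 → (1, 'bbbbbbca')
  2 → (2, 'bbbbbca')
  3 → (3, 'bbbbca')
  4 → (4, 'bbbca')
  5 → (5, 'bbca')
  6 → (6, 'bca')
  7 → (7, 'ca')
  8 → (0, 'cbbbbbbca')

SA = [8, 1, 2, 3, 4, 5, 6, 7, 0]
rank  pair      lcp
   1  s[8:],s[1:]  0  ''
   2  s[1:],s[2:]  5  'bbbbb'
   3  s[2:],s[3:]  4  'bbbb'
   4  s[3:],s[4:]  3  'bbb'
   5  s[4:],s[5:]  2  'bb'
   6  s[5:],s[6:]  1  'b'
   7  s[6:],s[7:]  0  ''
   8  s[7:],s[0:]  1  'c'

[0, 0, 5, 4, 3, 2, 1, 0, 1]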